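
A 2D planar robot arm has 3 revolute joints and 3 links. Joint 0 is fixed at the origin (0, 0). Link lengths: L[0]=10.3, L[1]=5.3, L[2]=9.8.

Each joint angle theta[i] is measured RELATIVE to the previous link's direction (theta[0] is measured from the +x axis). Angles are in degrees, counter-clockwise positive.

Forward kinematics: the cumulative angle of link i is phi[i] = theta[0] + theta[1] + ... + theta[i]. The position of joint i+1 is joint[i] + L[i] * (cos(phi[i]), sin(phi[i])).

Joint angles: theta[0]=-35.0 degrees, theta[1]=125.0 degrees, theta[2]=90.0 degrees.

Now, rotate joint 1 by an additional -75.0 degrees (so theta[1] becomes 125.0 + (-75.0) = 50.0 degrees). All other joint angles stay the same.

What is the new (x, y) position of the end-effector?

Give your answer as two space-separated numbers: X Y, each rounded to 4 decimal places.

joint[0] = (0.0000, 0.0000)  (base)
link 0: phi[0] = -35 = -35 deg
  cos(-35 deg) = 0.8192, sin(-35 deg) = -0.5736
  joint[1] = (0.0000, 0.0000) + 10.3 * (0.8192, -0.5736) = (0.0000 + 8.4373, 0.0000 + -5.9078) = (8.4373, -5.9078)
link 1: phi[1] = -35 + 50 = 15 deg
  cos(15 deg) = 0.9659, sin(15 deg) = 0.2588
  joint[2] = (8.4373, -5.9078) + 5.3 * (0.9659, 0.2588) = (8.4373 + 5.1194, -5.9078 + 1.3717) = (13.5567, -4.5361)
link 2: phi[2] = -35 + 50 + 90 = 105 deg
  cos(105 deg) = -0.2588, sin(105 deg) = 0.9659
  joint[3] = (13.5567, -4.5361) + 9.8 * (-0.2588, 0.9659) = (13.5567 + -2.5364, -4.5361 + 9.4661) = (11.0202, 4.9300)
End effector: (11.0202, 4.9300)

Answer: 11.0202 4.9300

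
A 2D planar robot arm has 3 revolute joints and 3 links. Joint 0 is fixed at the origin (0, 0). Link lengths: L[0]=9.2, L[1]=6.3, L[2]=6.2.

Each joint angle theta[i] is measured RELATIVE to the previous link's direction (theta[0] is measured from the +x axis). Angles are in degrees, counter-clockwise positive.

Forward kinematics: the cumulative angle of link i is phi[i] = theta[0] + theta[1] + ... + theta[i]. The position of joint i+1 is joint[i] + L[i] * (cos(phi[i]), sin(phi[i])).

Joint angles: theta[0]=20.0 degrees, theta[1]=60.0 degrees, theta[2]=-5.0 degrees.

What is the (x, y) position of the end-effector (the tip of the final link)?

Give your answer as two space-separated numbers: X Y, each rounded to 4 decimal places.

joint[0] = (0.0000, 0.0000)  (base)
link 0: phi[0] = 20 = 20 deg
  cos(20 deg) = 0.9397, sin(20 deg) = 0.3420
  joint[1] = (0.0000, 0.0000) + 9.2 * (0.9397, 0.3420) = (0.0000 + 8.6452, 0.0000 + 3.1466) = (8.6452, 3.1466)
link 1: phi[1] = 20 + 60 = 80 deg
  cos(80 deg) = 0.1736, sin(80 deg) = 0.9848
  joint[2] = (8.6452, 3.1466) + 6.3 * (0.1736, 0.9848) = (8.6452 + 1.0940, 3.1466 + 6.2043) = (9.7392, 9.3509)
link 2: phi[2] = 20 + 60 + -5 = 75 deg
  cos(75 deg) = 0.2588, sin(75 deg) = 0.9659
  joint[3] = (9.7392, 9.3509) + 6.2 * (0.2588, 0.9659) = (9.7392 + 1.6047, 9.3509 + 5.9887) = (11.3438, 15.3396)
End effector: (11.3438, 15.3396)

Answer: 11.3438 15.3396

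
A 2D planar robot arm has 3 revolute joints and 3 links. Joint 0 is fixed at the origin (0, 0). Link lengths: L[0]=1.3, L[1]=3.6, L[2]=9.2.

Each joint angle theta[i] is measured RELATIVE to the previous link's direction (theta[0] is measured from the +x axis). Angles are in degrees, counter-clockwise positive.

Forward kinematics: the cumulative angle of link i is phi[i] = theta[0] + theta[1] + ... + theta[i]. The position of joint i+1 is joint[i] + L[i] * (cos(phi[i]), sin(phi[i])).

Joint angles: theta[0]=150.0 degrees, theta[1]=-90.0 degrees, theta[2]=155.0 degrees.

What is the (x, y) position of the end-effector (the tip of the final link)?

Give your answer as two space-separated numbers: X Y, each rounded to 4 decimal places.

Answer: -6.8620 -1.5092

Derivation:
joint[0] = (0.0000, 0.0000)  (base)
link 0: phi[0] = 150 = 150 deg
  cos(150 deg) = -0.8660, sin(150 deg) = 0.5000
  joint[1] = (0.0000, 0.0000) + 1.3 * (-0.8660, 0.5000) = (0.0000 + -1.1258, 0.0000 + 0.6500) = (-1.1258, 0.6500)
link 1: phi[1] = 150 + -90 = 60 deg
  cos(60 deg) = 0.5000, sin(60 deg) = 0.8660
  joint[2] = (-1.1258, 0.6500) + 3.6 * (0.5000, 0.8660) = (-1.1258 + 1.8000, 0.6500 + 3.1177) = (0.6742, 3.7677)
link 2: phi[2] = 150 + -90 + 155 = 215 deg
  cos(215 deg) = -0.8192, sin(215 deg) = -0.5736
  joint[3] = (0.6742, 3.7677) + 9.2 * (-0.8192, -0.5736) = (0.6742 + -7.5362, 3.7677 + -5.2769) = (-6.8620, -1.5092)
End effector: (-6.8620, -1.5092)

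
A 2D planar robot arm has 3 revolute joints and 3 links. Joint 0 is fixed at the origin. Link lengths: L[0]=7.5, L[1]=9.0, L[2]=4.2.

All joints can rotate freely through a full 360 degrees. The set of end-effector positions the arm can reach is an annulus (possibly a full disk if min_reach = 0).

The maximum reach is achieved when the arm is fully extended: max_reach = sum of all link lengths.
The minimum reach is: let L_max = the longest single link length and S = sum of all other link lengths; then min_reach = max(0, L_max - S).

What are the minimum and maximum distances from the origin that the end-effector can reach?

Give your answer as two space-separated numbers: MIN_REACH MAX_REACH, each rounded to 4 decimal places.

Answer: 0.0000 20.7000

Derivation:
Link lengths: [7.5, 9.0, 4.2]
max_reach = 7.5 + 9 + 4.2 = 20.7
L_max = max([7.5, 9.0, 4.2]) = 9
S (sum of others) = 20.7 - 9 = 11.7
min_reach = max(0, 9 - 11.7) = max(0, -2.7) = 0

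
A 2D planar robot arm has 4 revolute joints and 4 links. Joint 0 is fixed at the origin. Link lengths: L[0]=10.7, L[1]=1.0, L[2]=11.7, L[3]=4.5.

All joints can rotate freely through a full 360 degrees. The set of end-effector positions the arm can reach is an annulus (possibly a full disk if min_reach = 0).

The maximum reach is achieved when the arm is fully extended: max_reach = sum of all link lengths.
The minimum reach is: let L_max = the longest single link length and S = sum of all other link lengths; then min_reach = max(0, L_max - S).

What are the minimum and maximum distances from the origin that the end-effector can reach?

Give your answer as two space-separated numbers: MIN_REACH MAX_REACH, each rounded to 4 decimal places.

Answer: 0.0000 27.9000

Derivation:
Link lengths: [10.7, 1.0, 11.7, 4.5]
max_reach = 10.7 + 1 + 11.7 + 4.5 = 27.9
L_max = max([10.7, 1.0, 11.7, 4.5]) = 11.7
S (sum of others) = 27.9 - 11.7 = 16.2
min_reach = max(0, 11.7 - 16.2) = max(0, -4.5) = 0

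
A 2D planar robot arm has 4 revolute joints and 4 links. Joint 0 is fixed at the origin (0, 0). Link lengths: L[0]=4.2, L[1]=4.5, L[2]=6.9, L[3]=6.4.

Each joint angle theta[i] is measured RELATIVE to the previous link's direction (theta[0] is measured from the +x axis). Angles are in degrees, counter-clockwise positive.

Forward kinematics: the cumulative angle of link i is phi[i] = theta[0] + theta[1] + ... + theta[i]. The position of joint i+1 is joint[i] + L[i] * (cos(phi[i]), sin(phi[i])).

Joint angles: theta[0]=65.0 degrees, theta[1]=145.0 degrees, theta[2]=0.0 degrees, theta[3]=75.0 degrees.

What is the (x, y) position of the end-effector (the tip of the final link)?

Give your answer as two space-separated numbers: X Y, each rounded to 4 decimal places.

Answer: -6.4413 -8.0754

Derivation:
joint[0] = (0.0000, 0.0000)  (base)
link 0: phi[0] = 65 = 65 deg
  cos(65 deg) = 0.4226, sin(65 deg) = 0.9063
  joint[1] = (0.0000, 0.0000) + 4.2 * (0.4226, 0.9063) = (0.0000 + 1.7750, 0.0000 + 3.8065) = (1.7750, 3.8065)
link 1: phi[1] = 65 + 145 = 210 deg
  cos(210 deg) = -0.8660, sin(210 deg) = -0.5000
  joint[2] = (1.7750, 3.8065) + 4.5 * (-0.8660, -0.5000) = (1.7750 + -3.8971, 3.8065 + -2.2500) = (-2.1221, 1.5565)
link 2: phi[2] = 65 + 145 + 0 = 210 deg
  cos(210 deg) = -0.8660, sin(210 deg) = -0.5000
  joint[3] = (-2.1221, 1.5565) + 6.9 * (-0.8660, -0.5000) = (-2.1221 + -5.9756, 1.5565 + -3.4500) = (-8.0977, -1.8935)
link 3: phi[3] = 65 + 145 + 0 + 75 = 285 deg
  cos(285 deg) = 0.2588, sin(285 deg) = -0.9659
  joint[4] = (-8.0977, -1.8935) + 6.4 * (0.2588, -0.9659) = (-8.0977 + 1.6564, -1.8935 + -6.1819) = (-6.4413, -8.0754)
End effector: (-6.4413, -8.0754)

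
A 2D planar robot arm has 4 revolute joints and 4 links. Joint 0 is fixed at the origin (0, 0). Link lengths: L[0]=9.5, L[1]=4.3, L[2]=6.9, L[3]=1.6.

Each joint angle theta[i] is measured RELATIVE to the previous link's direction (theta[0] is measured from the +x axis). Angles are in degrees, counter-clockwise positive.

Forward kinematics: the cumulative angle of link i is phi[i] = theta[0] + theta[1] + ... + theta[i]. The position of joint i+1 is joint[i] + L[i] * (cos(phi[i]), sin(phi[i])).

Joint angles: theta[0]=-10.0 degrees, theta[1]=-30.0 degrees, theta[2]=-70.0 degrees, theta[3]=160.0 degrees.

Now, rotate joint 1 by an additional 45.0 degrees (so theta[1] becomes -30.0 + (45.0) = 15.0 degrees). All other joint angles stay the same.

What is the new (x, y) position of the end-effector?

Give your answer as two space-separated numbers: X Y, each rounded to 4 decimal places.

joint[0] = (0.0000, 0.0000)  (base)
link 0: phi[0] = -10 = -10 deg
  cos(-10 deg) = 0.9848, sin(-10 deg) = -0.1736
  joint[1] = (0.0000, 0.0000) + 9.5 * (0.9848, -0.1736) = (0.0000 + 9.3557, 0.0000 + -1.6497) = (9.3557, -1.6497)
link 1: phi[1] = -10 + 15 = 5 deg
  cos(5 deg) = 0.9962, sin(5 deg) = 0.0872
  joint[2] = (9.3557, -1.6497) + 4.3 * (0.9962, 0.0872) = (9.3557 + 4.2836, -1.6497 + 0.3748) = (13.6393, -1.2749)
link 2: phi[2] = -10 + 15 + -70 = -65 deg
  cos(-65 deg) = 0.4226, sin(-65 deg) = -0.9063
  joint[3] = (13.6393, -1.2749) + 6.9 * (0.4226, -0.9063) = (13.6393 + 2.9161, -1.2749 + -6.2535) = (16.5554, -7.5284)
link 3: phi[3] = -10 + 15 + -70 + 160 = 95 deg
  cos(95 deg) = -0.0872, sin(95 deg) = 0.9962
  joint[4] = (16.5554, -7.5284) + 1.6 * (-0.0872, 0.9962) = (16.5554 + -0.1394, -7.5284 + 1.5939) = (16.4159, -5.9345)
End effector: (16.4159, -5.9345)

Answer: 16.4159 -5.9345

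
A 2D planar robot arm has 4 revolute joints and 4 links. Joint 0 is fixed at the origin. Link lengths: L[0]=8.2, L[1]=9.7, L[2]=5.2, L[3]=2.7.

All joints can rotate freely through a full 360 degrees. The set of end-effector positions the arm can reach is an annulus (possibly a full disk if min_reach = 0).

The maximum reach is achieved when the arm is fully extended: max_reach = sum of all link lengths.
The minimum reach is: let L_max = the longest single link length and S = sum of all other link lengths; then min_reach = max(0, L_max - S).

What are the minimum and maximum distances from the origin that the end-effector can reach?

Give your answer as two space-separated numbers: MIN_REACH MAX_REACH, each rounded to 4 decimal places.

Link lengths: [8.2, 9.7, 5.2, 2.7]
max_reach = 8.2 + 9.7 + 5.2 + 2.7 = 25.8
L_max = max([8.2, 9.7, 5.2, 2.7]) = 9.7
S (sum of others) = 25.8 - 9.7 = 16.1
min_reach = max(0, 9.7 - 16.1) = max(0, -6.4) = 0

Answer: 0.0000 25.8000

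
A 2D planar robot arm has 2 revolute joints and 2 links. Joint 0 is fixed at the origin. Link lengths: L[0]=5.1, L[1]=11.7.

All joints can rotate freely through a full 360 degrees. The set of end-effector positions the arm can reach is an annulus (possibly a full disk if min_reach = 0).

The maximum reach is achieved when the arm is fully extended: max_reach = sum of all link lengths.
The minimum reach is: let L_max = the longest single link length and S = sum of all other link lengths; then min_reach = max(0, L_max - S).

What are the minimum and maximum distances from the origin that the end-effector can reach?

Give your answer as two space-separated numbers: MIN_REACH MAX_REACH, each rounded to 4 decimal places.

Answer: 6.6000 16.8000

Derivation:
Link lengths: [5.1, 11.7]
max_reach = 5.1 + 11.7 = 16.8
L_max = max([5.1, 11.7]) = 11.7
S (sum of others) = 16.8 - 11.7 = 5.1
min_reach = max(0, 11.7 - 5.1) = max(0, 6.6) = 6.6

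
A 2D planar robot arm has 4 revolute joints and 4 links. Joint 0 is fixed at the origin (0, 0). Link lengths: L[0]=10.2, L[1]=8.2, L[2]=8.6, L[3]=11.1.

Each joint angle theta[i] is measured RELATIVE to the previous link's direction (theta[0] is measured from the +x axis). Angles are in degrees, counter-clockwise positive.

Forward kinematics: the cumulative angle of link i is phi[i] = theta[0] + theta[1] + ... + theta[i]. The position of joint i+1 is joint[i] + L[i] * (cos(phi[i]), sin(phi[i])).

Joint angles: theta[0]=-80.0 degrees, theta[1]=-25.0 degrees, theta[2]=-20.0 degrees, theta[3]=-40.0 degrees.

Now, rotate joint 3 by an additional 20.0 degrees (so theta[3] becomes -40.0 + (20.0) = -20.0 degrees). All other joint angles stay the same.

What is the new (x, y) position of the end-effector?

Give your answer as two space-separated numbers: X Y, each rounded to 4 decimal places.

joint[0] = (0.0000, 0.0000)  (base)
link 0: phi[0] = -80 = -80 deg
  cos(-80 deg) = 0.1736, sin(-80 deg) = -0.9848
  joint[1] = (0.0000, 0.0000) + 10.2 * (0.1736, -0.9848) = (0.0000 + 1.7712, 0.0000 + -10.0450) = (1.7712, -10.0450)
link 1: phi[1] = -80 + -25 = -105 deg
  cos(-105 deg) = -0.2588, sin(-105 deg) = -0.9659
  joint[2] = (1.7712, -10.0450) + 8.2 * (-0.2588, -0.9659) = (1.7712 + -2.1223, -10.0450 + -7.9206) = (-0.3511, -17.9656)
link 2: phi[2] = -80 + -25 + -20 = -125 deg
  cos(-125 deg) = -0.5736, sin(-125 deg) = -0.8192
  joint[3] = (-0.3511, -17.9656) + 8.6 * (-0.5736, -0.8192) = (-0.3511 + -4.9328, -17.9656 + -7.0447) = (-5.2839, -25.0103)
link 3: phi[3] = -80 + -25 + -20 + -20 = -145 deg
  cos(-145 deg) = -0.8192, sin(-145 deg) = -0.5736
  joint[4] = (-5.2839, -25.0103) + 11.1 * (-0.8192, -0.5736) = (-5.2839 + -9.0926, -25.0103 + -6.3667) = (-14.3764, -31.3770)
End effector: (-14.3764, -31.3770)

Answer: -14.3764 -31.3770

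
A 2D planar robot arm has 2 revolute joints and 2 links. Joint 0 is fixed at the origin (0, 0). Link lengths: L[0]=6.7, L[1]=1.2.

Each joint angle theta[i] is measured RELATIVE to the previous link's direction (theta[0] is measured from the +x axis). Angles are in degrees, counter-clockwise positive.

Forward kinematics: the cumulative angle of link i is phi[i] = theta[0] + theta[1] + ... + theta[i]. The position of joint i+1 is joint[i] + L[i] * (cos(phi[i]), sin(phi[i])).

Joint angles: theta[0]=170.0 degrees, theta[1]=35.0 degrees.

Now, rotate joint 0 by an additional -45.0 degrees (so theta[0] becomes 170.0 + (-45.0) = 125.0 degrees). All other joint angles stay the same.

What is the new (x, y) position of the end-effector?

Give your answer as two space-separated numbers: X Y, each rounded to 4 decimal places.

joint[0] = (0.0000, 0.0000)  (base)
link 0: phi[0] = 125 = 125 deg
  cos(125 deg) = -0.5736, sin(125 deg) = 0.8192
  joint[1] = (0.0000, 0.0000) + 6.7 * (-0.5736, 0.8192) = (0.0000 + -3.8430, 0.0000 + 5.4883) = (-3.8430, 5.4883)
link 1: phi[1] = 125 + 35 = 160 deg
  cos(160 deg) = -0.9397, sin(160 deg) = 0.3420
  joint[2] = (-3.8430, 5.4883) + 1.2 * (-0.9397, 0.3420) = (-3.8430 + -1.1276, 5.4883 + 0.4104) = (-4.9706, 5.8987)
End effector: (-4.9706, 5.8987)

Answer: -4.9706 5.8987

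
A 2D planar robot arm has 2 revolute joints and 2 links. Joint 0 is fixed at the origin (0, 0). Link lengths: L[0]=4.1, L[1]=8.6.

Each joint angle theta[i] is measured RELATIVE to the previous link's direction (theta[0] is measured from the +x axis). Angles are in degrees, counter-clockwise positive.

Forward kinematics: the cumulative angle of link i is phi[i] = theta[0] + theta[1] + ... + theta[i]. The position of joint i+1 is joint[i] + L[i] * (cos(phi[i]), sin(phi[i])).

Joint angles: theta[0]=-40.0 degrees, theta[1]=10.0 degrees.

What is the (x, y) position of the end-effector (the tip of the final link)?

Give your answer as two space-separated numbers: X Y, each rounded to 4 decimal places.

joint[0] = (0.0000, 0.0000)  (base)
link 0: phi[0] = -40 = -40 deg
  cos(-40 deg) = 0.7660, sin(-40 deg) = -0.6428
  joint[1] = (0.0000, 0.0000) + 4.1 * (0.7660, -0.6428) = (0.0000 + 3.1408, 0.0000 + -2.6354) = (3.1408, -2.6354)
link 1: phi[1] = -40 + 10 = -30 deg
  cos(-30 deg) = 0.8660, sin(-30 deg) = -0.5000
  joint[2] = (3.1408, -2.6354) + 8.6 * (0.8660, -0.5000) = (3.1408 + 7.4478, -2.6354 + -4.3000) = (10.5886, -6.9354)
End effector: (10.5886, -6.9354)

Answer: 10.5886 -6.9354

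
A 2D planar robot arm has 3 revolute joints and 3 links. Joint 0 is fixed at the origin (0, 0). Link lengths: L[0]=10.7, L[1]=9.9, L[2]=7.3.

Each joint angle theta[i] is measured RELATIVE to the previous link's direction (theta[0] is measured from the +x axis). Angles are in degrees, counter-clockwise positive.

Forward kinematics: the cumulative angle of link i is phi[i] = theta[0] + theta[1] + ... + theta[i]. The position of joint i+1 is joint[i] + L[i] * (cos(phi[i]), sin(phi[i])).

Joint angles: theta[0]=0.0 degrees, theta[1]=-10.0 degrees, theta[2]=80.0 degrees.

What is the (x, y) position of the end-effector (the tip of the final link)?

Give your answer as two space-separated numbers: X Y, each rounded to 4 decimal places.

Answer: 22.9463 5.1406

Derivation:
joint[0] = (0.0000, 0.0000)  (base)
link 0: phi[0] = 0 = 0 deg
  cos(0 deg) = 1.0000, sin(0 deg) = 0.0000
  joint[1] = (0.0000, 0.0000) + 10.7 * (1.0000, 0.0000) = (0.0000 + 10.7000, 0.0000 + 0.0000) = (10.7000, 0.0000)
link 1: phi[1] = 0 + -10 = -10 deg
  cos(-10 deg) = 0.9848, sin(-10 deg) = -0.1736
  joint[2] = (10.7000, 0.0000) + 9.9 * (0.9848, -0.1736) = (10.7000 + 9.7496, 0.0000 + -1.7191) = (20.4496, -1.7191)
link 2: phi[2] = 0 + -10 + 80 = 70 deg
  cos(70 deg) = 0.3420, sin(70 deg) = 0.9397
  joint[3] = (20.4496, -1.7191) + 7.3 * (0.3420, 0.9397) = (20.4496 + 2.4967, -1.7191 + 6.8598) = (22.9463, 5.1406)
End effector: (22.9463, 5.1406)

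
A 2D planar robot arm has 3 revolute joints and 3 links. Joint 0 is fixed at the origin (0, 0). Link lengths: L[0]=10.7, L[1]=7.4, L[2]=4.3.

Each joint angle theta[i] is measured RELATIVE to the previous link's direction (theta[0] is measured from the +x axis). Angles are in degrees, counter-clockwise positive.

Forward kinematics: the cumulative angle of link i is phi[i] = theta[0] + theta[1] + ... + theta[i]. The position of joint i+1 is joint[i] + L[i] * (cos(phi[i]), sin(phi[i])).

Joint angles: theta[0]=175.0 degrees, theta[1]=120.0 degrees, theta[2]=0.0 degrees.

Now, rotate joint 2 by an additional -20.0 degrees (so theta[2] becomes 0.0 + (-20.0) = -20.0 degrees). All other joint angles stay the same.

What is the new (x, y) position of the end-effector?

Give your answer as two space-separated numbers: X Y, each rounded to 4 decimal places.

Answer: -7.1571 -10.0577

Derivation:
joint[0] = (0.0000, 0.0000)  (base)
link 0: phi[0] = 175 = 175 deg
  cos(175 deg) = -0.9962, sin(175 deg) = 0.0872
  joint[1] = (0.0000, 0.0000) + 10.7 * (-0.9962, 0.0872) = (0.0000 + -10.6593, 0.0000 + 0.9326) = (-10.6593, 0.9326)
link 1: phi[1] = 175 + 120 = 295 deg
  cos(295 deg) = 0.4226, sin(295 deg) = -0.9063
  joint[2] = (-10.6593, 0.9326) + 7.4 * (0.4226, -0.9063) = (-10.6593 + 3.1274, 0.9326 + -6.7067) = (-7.5319, -5.7741)
link 2: phi[2] = 175 + 120 + -20 = 275 deg
  cos(275 deg) = 0.0872, sin(275 deg) = -0.9962
  joint[3] = (-7.5319, -5.7741) + 4.3 * (0.0872, -0.9962) = (-7.5319 + 0.3748, -5.7741 + -4.2836) = (-7.1571, -10.0577)
End effector: (-7.1571, -10.0577)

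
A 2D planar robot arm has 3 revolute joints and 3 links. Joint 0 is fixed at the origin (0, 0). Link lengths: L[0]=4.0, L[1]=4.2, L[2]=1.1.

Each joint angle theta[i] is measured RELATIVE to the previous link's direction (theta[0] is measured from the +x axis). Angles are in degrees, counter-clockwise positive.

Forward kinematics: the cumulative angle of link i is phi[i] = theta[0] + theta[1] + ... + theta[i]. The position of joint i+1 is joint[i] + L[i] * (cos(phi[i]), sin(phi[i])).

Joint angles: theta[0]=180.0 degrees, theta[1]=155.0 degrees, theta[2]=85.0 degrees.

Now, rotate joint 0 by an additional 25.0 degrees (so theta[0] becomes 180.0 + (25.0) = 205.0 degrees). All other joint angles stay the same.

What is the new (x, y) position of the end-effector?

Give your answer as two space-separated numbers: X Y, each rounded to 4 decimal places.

joint[0] = (0.0000, 0.0000)  (base)
link 0: phi[0] = 205 = 205 deg
  cos(205 deg) = -0.9063, sin(205 deg) = -0.4226
  joint[1] = (0.0000, 0.0000) + 4 * (-0.9063, -0.4226) = (0.0000 + -3.6252, 0.0000 + -1.6905) = (-3.6252, -1.6905)
link 1: phi[1] = 205 + 155 = 360 deg
  cos(360 deg) = 1.0000, sin(360 deg) = -0.0000
  joint[2] = (-3.6252, -1.6905) + 4.2 * (1.0000, -0.0000) = (-3.6252 + 4.2000, -1.6905 + -0.0000) = (0.5748, -1.6905)
link 2: phi[2] = 205 + 155 + 85 = 445 deg
  cos(445 deg) = 0.0872, sin(445 deg) = 0.9962
  joint[3] = (0.5748, -1.6905) + 1.1 * (0.0872, 0.9962) = (0.5748 + 0.0959, -1.6905 + 1.0958) = (0.6706, -0.5947)
End effector: (0.6706, -0.5947)

Answer: 0.6706 -0.5947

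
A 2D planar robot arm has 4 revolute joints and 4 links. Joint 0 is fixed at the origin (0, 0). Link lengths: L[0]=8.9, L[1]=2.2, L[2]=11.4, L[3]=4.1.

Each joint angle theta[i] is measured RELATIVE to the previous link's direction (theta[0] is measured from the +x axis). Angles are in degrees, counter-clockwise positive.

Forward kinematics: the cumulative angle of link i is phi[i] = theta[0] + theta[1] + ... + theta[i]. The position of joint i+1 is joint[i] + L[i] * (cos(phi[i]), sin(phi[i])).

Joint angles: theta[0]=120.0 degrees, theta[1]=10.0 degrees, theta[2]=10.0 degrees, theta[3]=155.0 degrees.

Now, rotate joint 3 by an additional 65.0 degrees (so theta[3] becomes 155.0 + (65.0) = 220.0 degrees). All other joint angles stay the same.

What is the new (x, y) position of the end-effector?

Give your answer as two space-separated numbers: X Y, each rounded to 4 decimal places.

Answer: -10.4970 16.7207

Derivation:
joint[0] = (0.0000, 0.0000)  (base)
link 0: phi[0] = 120 = 120 deg
  cos(120 deg) = -0.5000, sin(120 deg) = 0.8660
  joint[1] = (0.0000, 0.0000) + 8.9 * (-0.5000, 0.8660) = (0.0000 + -4.4500, 0.0000 + 7.7076) = (-4.4500, 7.7076)
link 1: phi[1] = 120 + 10 = 130 deg
  cos(130 deg) = -0.6428, sin(130 deg) = 0.7660
  joint[2] = (-4.4500, 7.7076) + 2.2 * (-0.6428, 0.7660) = (-4.4500 + -1.4141, 7.7076 + 1.6853) = (-5.8641, 9.3929)
link 2: phi[2] = 120 + 10 + 10 = 140 deg
  cos(140 deg) = -0.7660, sin(140 deg) = 0.6428
  joint[3] = (-5.8641, 9.3929) + 11.4 * (-0.7660, 0.6428) = (-5.8641 + -8.7329, 9.3929 + 7.3278) = (-14.5970, 16.7207)
link 3: phi[3] = 120 + 10 + 10 + 220 = 360 deg
  cos(360 deg) = 1.0000, sin(360 deg) = -0.0000
  joint[4] = (-14.5970, 16.7207) + 4.1 * (1.0000, -0.0000) = (-14.5970 + 4.1000, 16.7207 + -0.0000) = (-10.4970, 16.7207)
End effector: (-10.4970, 16.7207)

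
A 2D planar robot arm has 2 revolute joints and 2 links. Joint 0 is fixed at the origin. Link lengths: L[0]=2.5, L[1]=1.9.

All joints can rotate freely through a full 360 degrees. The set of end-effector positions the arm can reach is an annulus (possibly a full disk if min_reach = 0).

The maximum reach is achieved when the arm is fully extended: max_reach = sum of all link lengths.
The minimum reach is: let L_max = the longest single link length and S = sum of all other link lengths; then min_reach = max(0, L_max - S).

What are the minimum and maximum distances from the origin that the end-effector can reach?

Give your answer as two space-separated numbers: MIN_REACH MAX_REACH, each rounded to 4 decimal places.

Answer: 0.6000 4.4000

Derivation:
Link lengths: [2.5, 1.9]
max_reach = 2.5 + 1.9 = 4.4
L_max = max([2.5, 1.9]) = 2.5
S (sum of others) = 4.4 - 2.5 = 1.9
min_reach = max(0, 2.5 - 1.9) = max(0, 0.6) = 0.6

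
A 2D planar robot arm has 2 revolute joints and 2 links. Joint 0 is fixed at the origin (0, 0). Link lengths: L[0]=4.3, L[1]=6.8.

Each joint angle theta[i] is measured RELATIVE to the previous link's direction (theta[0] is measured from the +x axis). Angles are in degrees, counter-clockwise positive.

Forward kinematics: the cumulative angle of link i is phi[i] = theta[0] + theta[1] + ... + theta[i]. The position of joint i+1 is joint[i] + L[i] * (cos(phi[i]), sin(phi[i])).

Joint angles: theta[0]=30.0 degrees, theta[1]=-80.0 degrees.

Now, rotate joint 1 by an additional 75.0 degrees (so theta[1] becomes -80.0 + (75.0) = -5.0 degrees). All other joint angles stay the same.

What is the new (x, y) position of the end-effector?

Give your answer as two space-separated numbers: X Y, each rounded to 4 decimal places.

Answer: 9.8868 5.0238

Derivation:
joint[0] = (0.0000, 0.0000)  (base)
link 0: phi[0] = 30 = 30 deg
  cos(30 deg) = 0.8660, sin(30 deg) = 0.5000
  joint[1] = (0.0000, 0.0000) + 4.3 * (0.8660, 0.5000) = (0.0000 + 3.7239, 0.0000 + 2.1500) = (3.7239, 2.1500)
link 1: phi[1] = 30 + -5 = 25 deg
  cos(25 deg) = 0.9063, sin(25 deg) = 0.4226
  joint[2] = (3.7239, 2.1500) + 6.8 * (0.9063, 0.4226) = (3.7239 + 6.1629, 2.1500 + 2.8738) = (9.8868, 5.0238)
End effector: (9.8868, 5.0238)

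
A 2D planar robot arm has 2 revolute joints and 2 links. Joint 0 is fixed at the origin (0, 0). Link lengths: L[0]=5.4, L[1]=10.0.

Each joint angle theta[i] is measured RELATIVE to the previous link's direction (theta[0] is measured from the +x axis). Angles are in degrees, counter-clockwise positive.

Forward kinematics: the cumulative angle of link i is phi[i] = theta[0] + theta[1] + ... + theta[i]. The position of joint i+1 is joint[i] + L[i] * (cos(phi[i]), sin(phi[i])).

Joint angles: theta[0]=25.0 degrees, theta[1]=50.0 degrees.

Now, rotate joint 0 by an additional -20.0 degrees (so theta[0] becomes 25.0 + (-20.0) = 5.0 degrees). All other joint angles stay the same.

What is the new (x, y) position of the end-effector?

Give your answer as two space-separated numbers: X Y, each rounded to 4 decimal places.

Answer: 11.1152 8.6622

Derivation:
joint[0] = (0.0000, 0.0000)  (base)
link 0: phi[0] = 5 = 5 deg
  cos(5 deg) = 0.9962, sin(5 deg) = 0.0872
  joint[1] = (0.0000, 0.0000) + 5.4 * (0.9962, 0.0872) = (0.0000 + 5.3795, 0.0000 + 0.4706) = (5.3795, 0.4706)
link 1: phi[1] = 5 + 50 = 55 deg
  cos(55 deg) = 0.5736, sin(55 deg) = 0.8192
  joint[2] = (5.3795, 0.4706) + 10 * (0.5736, 0.8192) = (5.3795 + 5.7358, 0.4706 + 8.1915) = (11.1152, 8.6622)
End effector: (11.1152, 8.6622)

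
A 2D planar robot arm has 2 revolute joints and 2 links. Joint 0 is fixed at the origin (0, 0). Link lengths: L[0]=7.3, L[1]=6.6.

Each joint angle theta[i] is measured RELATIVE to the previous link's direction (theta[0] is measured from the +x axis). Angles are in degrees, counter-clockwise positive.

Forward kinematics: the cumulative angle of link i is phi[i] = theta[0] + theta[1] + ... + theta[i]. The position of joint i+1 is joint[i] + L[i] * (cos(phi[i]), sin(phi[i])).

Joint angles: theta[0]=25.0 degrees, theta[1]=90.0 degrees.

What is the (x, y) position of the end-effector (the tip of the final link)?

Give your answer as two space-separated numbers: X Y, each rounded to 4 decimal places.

Answer: 3.8268 9.0667

Derivation:
joint[0] = (0.0000, 0.0000)  (base)
link 0: phi[0] = 25 = 25 deg
  cos(25 deg) = 0.9063, sin(25 deg) = 0.4226
  joint[1] = (0.0000, 0.0000) + 7.3 * (0.9063, 0.4226) = (0.0000 + 6.6160, 0.0000 + 3.0851) = (6.6160, 3.0851)
link 1: phi[1] = 25 + 90 = 115 deg
  cos(115 deg) = -0.4226, sin(115 deg) = 0.9063
  joint[2] = (6.6160, 3.0851) + 6.6 * (-0.4226, 0.9063) = (6.6160 + -2.7893, 3.0851 + 5.9816) = (3.8268, 9.0667)
End effector: (3.8268, 9.0667)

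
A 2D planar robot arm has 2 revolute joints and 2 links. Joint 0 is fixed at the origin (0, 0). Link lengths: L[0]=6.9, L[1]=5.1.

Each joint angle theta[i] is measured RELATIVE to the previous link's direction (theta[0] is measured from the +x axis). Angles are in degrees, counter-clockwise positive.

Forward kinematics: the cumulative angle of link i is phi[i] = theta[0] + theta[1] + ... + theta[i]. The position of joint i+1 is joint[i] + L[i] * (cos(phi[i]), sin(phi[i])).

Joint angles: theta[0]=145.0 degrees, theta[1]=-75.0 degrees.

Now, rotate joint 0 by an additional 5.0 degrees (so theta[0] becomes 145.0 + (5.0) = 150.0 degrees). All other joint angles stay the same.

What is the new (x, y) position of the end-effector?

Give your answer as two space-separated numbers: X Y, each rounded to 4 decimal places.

Answer: -4.6556 8.3762

Derivation:
joint[0] = (0.0000, 0.0000)  (base)
link 0: phi[0] = 150 = 150 deg
  cos(150 deg) = -0.8660, sin(150 deg) = 0.5000
  joint[1] = (0.0000, 0.0000) + 6.9 * (-0.8660, 0.5000) = (0.0000 + -5.9756, 0.0000 + 3.4500) = (-5.9756, 3.4500)
link 1: phi[1] = 150 + -75 = 75 deg
  cos(75 deg) = 0.2588, sin(75 deg) = 0.9659
  joint[2] = (-5.9756, 3.4500) + 5.1 * (0.2588, 0.9659) = (-5.9756 + 1.3200, 3.4500 + 4.9262) = (-4.6556, 8.3762)
End effector: (-4.6556, 8.3762)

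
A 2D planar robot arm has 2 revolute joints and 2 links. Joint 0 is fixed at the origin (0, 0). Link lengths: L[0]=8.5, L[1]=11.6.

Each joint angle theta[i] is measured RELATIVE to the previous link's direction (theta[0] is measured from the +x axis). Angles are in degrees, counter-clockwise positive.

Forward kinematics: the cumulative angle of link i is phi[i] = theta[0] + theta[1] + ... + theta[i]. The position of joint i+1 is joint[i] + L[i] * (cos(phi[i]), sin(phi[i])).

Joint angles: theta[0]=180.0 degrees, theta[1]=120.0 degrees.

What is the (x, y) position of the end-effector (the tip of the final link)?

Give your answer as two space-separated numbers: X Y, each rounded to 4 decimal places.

Answer: -2.7000 -10.0459

Derivation:
joint[0] = (0.0000, 0.0000)  (base)
link 0: phi[0] = 180 = 180 deg
  cos(180 deg) = -1.0000, sin(180 deg) = 0.0000
  joint[1] = (0.0000, 0.0000) + 8.5 * (-1.0000, 0.0000) = (0.0000 + -8.5000, 0.0000 + 0.0000) = (-8.5000, 0.0000)
link 1: phi[1] = 180 + 120 = 300 deg
  cos(300 deg) = 0.5000, sin(300 deg) = -0.8660
  joint[2] = (-8.5000, 0.0000) + 11.6 * (0.5000, -0.8660) = (-8.5000 + 5.8000, 0.0000 + -10.0459) = (-2.7000, -10.0459)
End effector: (-2.7000, -10.0459)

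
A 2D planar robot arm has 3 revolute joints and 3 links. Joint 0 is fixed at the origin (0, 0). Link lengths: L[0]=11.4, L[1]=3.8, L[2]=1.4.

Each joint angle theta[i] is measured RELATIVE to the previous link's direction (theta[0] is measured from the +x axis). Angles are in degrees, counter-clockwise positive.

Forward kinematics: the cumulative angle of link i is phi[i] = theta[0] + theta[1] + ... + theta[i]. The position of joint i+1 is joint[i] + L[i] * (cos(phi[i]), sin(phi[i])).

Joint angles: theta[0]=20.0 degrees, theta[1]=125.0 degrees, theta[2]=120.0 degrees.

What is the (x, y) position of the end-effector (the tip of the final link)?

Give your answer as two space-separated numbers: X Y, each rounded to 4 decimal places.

Answer: 7.4777 4.6839

Derivation:
joint[0] = (0.0000, 0.0000)  (base)
link 0: phi[0] = 20 = 20 deg
  cos(20 deg) = 0.9397, sin(20 deg) = 0.3420
  joint[1] = (0.0000, 0.0000) + 11.4 * (0.9397, 0.3420) = (0.0000 + 10.7125, 0.0000 + 3.8990) = (10.7125, 3.8990)
link 1: phi[1] = 20 + 125 = 145 deg
  cos(145 deg) = -0.8192, sin(145 deg) = 0.5736
  joint[2] = (10.7125, 3.8990) + 3.8 * (-0.8192, 0.5736) = (10.7125 + -3.1128, 3.8990 + 2.1796) = (7.5997, 6.0786)
link 2: phi[2] = 20 + 125 + 120 = 265 deg
  cos(265 deg) = -0.0872, sin(265 deg) = -0.9962
  joint[3] = (7.5997, 6.0786) + 1.4 * (-0.0872, -0.9962) = (7.5997 + -0.1220, 6.0786 + -1.3947) = (7.4777, 4.6839)
End effector: (7.4777, 4.6839)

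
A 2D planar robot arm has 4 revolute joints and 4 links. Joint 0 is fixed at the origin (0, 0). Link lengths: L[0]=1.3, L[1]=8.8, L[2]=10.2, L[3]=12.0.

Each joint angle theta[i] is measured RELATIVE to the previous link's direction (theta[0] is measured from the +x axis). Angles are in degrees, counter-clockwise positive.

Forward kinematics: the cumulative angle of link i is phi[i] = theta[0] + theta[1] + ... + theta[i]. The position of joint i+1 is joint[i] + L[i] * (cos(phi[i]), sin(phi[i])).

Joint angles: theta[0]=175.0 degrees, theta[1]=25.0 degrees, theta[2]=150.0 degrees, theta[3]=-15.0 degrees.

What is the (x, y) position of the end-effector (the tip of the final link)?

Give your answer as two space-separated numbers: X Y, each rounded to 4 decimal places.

joint[0] = (0.0000, 0.0000)  (base)
link 0: phi[0] = 175 = 175 deg
  cos(175 deg) = -0.9962, sin(175 deg) = 0.0872
  joint[1] = (0.0000, 0.0000) + 1.3 * (-0.9962, 0.0872) = (0.0000 + -1.2951, 0.0000 + 0.1133) = (-1.2951, 0.1133)
link 1: phi[1] = 175 + 25 = 200 deg
  cos(200 deg) = -0.9397, sin(200 deg) = -0.3420
  joint[2] = (-1.2951, 0.1133) + 8.8 * (-0.9397, -0.3420) = (-1.2951 + -8.2693, 0.1133 + -3.0098) = (-9.5643, -2.8965)
link 2: phi[2] = 175 + 25 + 150 = 350 deg
  cos(350 deg) = 0.9848, sin(350 deg) = -0.1736
  joint[3] = (-9.5643, -2.8965) + 10.2 * (0.9848, -0.1736) = (-9.5643 + 10.0450, -2.8965 + -1.7712) = (0.4807, -4.6677)
link 3: phi[3] = 175 + 25 + 150 + -15 = 335 deg
  cos(335 deg) = 0.9063, sin(335 deg) = -0.4226
  joint[4] = (0.4807, -4.6677) + 12 * (0.9063, -0.4226) = (0.4807 + 10.8757, -4.6677 + -5.0714) = (11.3564, -9.7391)
End effector: (11.3564, -9.7391)

Answer: 11.3564 -9.7391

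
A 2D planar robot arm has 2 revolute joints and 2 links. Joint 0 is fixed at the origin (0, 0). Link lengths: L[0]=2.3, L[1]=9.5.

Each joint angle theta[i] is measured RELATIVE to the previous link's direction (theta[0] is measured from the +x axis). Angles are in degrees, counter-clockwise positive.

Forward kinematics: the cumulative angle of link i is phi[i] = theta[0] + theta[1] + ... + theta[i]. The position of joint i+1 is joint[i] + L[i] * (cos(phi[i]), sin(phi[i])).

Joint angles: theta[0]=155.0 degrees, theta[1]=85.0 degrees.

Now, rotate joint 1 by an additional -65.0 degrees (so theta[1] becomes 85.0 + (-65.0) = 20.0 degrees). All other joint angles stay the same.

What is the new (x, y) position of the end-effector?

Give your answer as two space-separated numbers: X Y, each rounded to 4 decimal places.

Answer: -11.5484 1.8000

Derivation:
joint[0] = (0.0000, 0.0000)  (base)
link 0: phi[0] = 155 = 155 deg
  cos(155 deg) = -0.9063, sin(155 deg) = 0.4226
  joint[1] = (0.0000, 0.0000) + 2.3 * (-0.9063, 0.4226) = (0.0000 + -2.0845, 0.0000 + 0.9720) = (-2.0845, 0.9720)
link 1: phi[1] = 155 + 20 = 175 deg
  cos(175 deg) = -0.9962, sin(175 deg) = 0.0872
  joint[2] = (-2.0845, 0.9720) + 9.5 * (-0.9962, 0.0872) = (-2.0845 + -9.4638, 0.9720 + 0.8280) = (-11.5484, 1.8000)
End effector: (-11.5484, 1.8000)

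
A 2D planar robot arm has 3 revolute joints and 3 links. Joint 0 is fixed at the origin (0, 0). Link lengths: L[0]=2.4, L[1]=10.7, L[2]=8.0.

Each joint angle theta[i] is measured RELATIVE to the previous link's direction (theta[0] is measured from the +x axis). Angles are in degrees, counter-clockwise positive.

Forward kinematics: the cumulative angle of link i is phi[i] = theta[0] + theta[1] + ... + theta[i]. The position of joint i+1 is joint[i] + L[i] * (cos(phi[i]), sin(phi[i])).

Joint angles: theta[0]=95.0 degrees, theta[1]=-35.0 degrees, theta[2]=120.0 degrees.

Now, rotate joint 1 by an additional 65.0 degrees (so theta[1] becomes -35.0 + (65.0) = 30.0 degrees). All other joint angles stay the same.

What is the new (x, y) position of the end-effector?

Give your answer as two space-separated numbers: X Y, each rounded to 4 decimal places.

joint[0] = (0.0000, 0.0000)  (base)
link 0: phi[0] = 95 = 95 deg
  cos(95 deg) = -0.0872, sin(95 deg) = 0.9962
  joint[1] = (0.0000, 0.0000) + 2.4 * (-0.0872, 0.9962) = (0.0000 + -0.2092, 0.0000 + 2.3909) = (-0.2092, 2.3909)
link 1: phi[1] = 95 + 30 = 125 deg
  cos(125 deg) = -0.5736, sin(125 deg) = 0.8192
  joint[2] = (-0.2092, 2.3909) + 10.7 * (-0.5736, 0.8192) = (-0.2092 + -6.1373, 2.3909 + 8.7649) = (-6.3464, 11.1558)
link 2: phi[2] = 95 + 30 + 120 = 245 deg
  cos(245 deg) = -0.4226, sin(245 deg) = -0.9063
  joint[3] = (-6.3464, 11.1558) + 8 * (-0.4226, -0.9063) = (-6.3464 + -3.3809, 11.1558 + -7.2505) = (-9.7274, 3.9053)
End effector: (-9.7274, 3.9053)

Answer: -9.7274 3.9053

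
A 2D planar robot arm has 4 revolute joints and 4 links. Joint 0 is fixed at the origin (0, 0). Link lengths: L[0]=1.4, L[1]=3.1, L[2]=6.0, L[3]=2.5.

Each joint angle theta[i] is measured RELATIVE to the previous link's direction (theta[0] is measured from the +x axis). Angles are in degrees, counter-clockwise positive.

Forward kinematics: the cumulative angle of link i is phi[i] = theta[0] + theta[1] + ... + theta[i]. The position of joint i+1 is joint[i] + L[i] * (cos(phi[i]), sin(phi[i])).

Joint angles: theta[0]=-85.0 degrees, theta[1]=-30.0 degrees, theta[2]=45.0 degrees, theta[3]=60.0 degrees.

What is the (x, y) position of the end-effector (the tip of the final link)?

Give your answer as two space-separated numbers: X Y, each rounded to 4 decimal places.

joint[0] = (0.0000, 0.0000)  (base)
link 0: phi[0] = -85 = -85 deg
  cos(-85 deg) = 0.0872, sin(-85 deg) = -0.9962
  joint[1] = (0.0000, 0.0000) + 1.4 * (0.0872, -0.9962) = (0.0000 + 0.1220, 0.0000 + -1.3947) = (0.1220, -1.3947)
link 1: phi[1] = -85 + -30 = -115 deg
  cos(-115 deg) = -0.4226, sin(-115 deg) = -0.9063
  joint[2] = (0.1220, -1.3947) + 3.1 * (-0.4226, -0.9063) = (0.1220 + -1.3101, -1.3947 + -2.8096) = (-1.1881, -4.2042)
link 2: phi[2] = -85 + -30 + 45 = -70 deg
  cos(-70 deg) = 0.3420, sin(-70 deg) = -0.9397
  joint[3] = (-1.1881, -4.2042) + 6 * (0.3420, -0.9397) = (-1.1881 + 2.0521, -4.2042 + -5.6382) = (0.8640, -9.8424)
link 3: phi[3] = -85 + -30 + 45 + 60 = -10 deg
  cos(-10 deg) = 0.9848, sin(-10 deg) = -0.1736
  joint[4] = (0.8640, -9.8424) + 2.5 * (0.9848, -0.1736) = (0.8640 + 2.4620, -9.8424 + -0.4341) = (3.3260, -10.2765)
End effector: (3.3260, -10.2765)

Answer: 3.3260 -10.2765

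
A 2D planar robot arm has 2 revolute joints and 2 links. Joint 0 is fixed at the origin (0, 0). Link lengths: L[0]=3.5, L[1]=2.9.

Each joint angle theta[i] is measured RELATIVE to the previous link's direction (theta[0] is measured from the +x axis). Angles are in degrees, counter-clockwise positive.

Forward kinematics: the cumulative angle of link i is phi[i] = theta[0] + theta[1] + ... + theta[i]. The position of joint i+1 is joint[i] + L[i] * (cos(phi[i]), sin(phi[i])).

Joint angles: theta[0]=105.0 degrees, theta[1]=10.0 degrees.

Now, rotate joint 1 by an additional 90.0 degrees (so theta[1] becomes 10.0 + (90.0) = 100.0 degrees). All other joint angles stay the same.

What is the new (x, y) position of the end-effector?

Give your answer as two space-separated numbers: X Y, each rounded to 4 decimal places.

joint[0] = (0.0000, 0.0000)  (base)
link 0: phi[0] = 105 = 105 deg
  cos(105 deg) = -0.2588, sin(105 deg) = 0.9659
  joint[1] = (0.0000, 0.0000) + 3.5 * (-0.2588, 0.9659) = (0.0000 + -0.9059, 0.0000 + 3.3807) = (-0.9059, 3.3807)
link 1: phi[1] = 105 + 100 = 205 deg
  cos(205 deg) = -0.9063, sin(205 deg) = -0.4226
  joint[2] = (-0.9059, 3.3807) + 2.9 * (-0.9063, -0.4226) = (-0.9059 + -2.6283, 3.3807 + -1.2256) = (-3.5342, 2.1551)
End effector: (-3.5342, 2.1551)

Answer: -3.5342 2.1551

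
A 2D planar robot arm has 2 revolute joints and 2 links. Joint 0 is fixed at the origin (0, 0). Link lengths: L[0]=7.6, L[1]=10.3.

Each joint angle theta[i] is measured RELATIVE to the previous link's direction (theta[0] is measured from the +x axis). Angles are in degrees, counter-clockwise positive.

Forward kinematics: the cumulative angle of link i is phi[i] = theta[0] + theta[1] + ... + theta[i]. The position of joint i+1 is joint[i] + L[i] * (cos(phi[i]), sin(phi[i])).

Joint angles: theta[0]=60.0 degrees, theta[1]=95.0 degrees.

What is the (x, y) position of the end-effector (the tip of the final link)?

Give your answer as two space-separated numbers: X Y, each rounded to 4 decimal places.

Answer: -5.5350 10.9348

Derivation:
joint[0] = (0.0000, 0.0000)  (base)
link 0: phi[0] = 60 = 60 deg
  cos(60 deg) = 0.5000, sin(60 deg) = 0.8660
  joint[1] = (0.0000, 0.0000) + 7.6 * (0.5000, 0.8660) = (0.0000 + 3.8000, 0.0000 + 6.5818) = (3.8000, 6.5818)
link 1: phi[1] = 60 + 95 = 155 deg
  cos(155 deg) = -0.9063, sin(155 deg) = 0.4226
  joint[2] = (3.8000, 6.5818) + 10.3 * (-0.9063, 0.4226) = (3.8000 + -9.3350, 6.5818 + 4.3530) = (-5.5350, 10.9348)
End effector: (-5.5350, 10.9348)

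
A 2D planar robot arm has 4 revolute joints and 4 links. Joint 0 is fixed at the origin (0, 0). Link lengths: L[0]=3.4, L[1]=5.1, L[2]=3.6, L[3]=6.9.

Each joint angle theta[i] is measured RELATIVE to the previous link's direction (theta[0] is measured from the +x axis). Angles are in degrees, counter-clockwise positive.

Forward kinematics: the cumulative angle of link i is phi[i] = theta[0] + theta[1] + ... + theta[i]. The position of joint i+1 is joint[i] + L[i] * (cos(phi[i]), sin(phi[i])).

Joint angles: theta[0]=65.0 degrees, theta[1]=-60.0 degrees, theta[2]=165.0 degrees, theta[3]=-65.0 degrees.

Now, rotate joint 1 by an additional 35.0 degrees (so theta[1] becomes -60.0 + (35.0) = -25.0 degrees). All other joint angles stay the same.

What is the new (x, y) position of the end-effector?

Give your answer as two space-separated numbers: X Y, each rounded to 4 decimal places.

Answer: -3.2047 9.2735

Derivation:
joint[0] = (0.0000, 0.0000)  (base)
link 0: phi[0] = 65 = 65 deg
  cos(65 deg) = 0.4226, sin(65 deg) = 0.9063
  joint[1] = (0.0000, 0.0000) + 3.4 * (0.4226, 0.9063) = (0.0000 + 1.4369, 0.0000 + 3.0814) = (1.4369, 3.0814)
link 1: phi[1] = 65 + -25 = 40 deg
  cos(40 deg) = 0.7660, sin(40 deg) = 0.6428
  joint[2] = (1.4369, 3.0814) + 5.1 * (0.7660, 0.6428) = (1.4369 + 3.9068, 3.0814 + 3.2782) = (5.3437, 6.3597)
link 2: phi[2] = 65 + -25 + 165 = 205 deg
  cos(205 deg) = -0.9063, sin(205 deg) = -0.4226
  joint[3] = (5.3437, 6.3597) + 3.6 * (-0.9063, -0.4226) = (5.3437 + -3.2627, 6.3597 + -1.5214) = (2.0810, 4.8382)
link 3: phi[3] = 65 + -25 + 165 + -65 = 140 deg
  cos(140 deg) = -0.7660, sin(140 deg) = 0.6428
  joint[4] = (2.0810, 4.8382) + 6.9 * (-0.7660, 0.6428) = (2.0810 + -5.2857, 4.8382 + 4.4352) = (-3.2047, 9.2735)
End effector: (-3.2047, 9.2735)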